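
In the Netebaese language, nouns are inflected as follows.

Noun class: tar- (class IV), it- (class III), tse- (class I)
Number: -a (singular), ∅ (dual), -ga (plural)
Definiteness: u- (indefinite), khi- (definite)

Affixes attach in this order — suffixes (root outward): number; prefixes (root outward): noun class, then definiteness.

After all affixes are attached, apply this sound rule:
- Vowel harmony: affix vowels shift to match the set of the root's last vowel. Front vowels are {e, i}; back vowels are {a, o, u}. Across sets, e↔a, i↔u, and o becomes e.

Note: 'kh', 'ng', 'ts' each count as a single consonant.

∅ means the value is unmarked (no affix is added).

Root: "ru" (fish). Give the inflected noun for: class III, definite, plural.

Attach number plural -ga → ruga.
Attach noun class class III it- → itruga.
Attach definiteness definite khi- → khiitruga.
Apply vowel harmony: khiitruga → khuutruga.

khuutruga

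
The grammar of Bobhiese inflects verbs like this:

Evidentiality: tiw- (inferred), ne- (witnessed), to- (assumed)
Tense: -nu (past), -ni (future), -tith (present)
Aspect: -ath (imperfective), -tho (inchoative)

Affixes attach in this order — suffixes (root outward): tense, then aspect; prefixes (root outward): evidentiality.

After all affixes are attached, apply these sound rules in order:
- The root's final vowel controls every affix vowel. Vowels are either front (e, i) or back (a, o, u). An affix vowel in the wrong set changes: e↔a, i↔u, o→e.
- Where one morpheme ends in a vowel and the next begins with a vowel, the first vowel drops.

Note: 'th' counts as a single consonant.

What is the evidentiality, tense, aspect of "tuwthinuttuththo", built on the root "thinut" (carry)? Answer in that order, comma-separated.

inferred, present, inchoative

Segment: tiw-thinut-tith-tho.
evidentiality: tiw- → inferred.
tense: -tith → present.
aspect: -tho → inchoative.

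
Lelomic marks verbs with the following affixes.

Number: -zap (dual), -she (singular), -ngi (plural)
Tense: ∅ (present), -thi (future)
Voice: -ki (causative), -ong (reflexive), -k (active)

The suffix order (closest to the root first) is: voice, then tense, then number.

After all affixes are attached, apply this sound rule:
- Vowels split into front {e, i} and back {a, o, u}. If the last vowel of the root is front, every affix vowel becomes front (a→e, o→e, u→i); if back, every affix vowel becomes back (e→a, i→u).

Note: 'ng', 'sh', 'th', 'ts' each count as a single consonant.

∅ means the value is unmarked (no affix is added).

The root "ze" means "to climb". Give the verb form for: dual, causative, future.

Attach voice causative -ki → zeki.
Attach tense future -thi → zekithi.
Attach number dual -zap → zekithizap.
Apply vowel harmony: zekithizap → zekithizep.

zekithizep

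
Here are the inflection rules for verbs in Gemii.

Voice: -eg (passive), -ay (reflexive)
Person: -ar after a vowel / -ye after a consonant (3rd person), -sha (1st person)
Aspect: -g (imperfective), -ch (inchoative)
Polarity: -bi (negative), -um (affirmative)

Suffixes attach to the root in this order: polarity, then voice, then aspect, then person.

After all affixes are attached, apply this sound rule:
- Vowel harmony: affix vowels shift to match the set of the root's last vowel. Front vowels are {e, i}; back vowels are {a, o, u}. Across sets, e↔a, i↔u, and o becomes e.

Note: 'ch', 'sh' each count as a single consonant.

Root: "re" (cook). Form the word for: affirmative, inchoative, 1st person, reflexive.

Attach polarity affirmative -um → reum.
Attach voice reflexive -ay → reumay.
Attach aspect inchoative -ch → reumaych.
Attach person 1st person -sha → reumaychsha.
Apply vowel harmony: reumaychsha → reimeychshe.

reimeychshe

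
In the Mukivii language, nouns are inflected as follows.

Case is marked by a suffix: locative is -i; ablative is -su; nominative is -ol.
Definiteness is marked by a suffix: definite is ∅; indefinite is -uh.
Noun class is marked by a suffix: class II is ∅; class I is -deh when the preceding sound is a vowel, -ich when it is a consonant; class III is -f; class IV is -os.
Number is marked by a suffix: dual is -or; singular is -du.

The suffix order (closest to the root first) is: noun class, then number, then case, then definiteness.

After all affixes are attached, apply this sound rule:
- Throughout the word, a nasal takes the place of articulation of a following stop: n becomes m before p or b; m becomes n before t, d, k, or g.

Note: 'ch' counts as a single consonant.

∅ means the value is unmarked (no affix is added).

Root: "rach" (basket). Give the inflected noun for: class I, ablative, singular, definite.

Attach noun class class I -ich (after consonant 'ch') → rachich.
Attach number singular -du → rachichdu.
Attach case ablative -su → rachichdusu.
definiteness = definite: zero marking, form stays rachichdusu.
Nasal assimilation: no change.

rachichdusu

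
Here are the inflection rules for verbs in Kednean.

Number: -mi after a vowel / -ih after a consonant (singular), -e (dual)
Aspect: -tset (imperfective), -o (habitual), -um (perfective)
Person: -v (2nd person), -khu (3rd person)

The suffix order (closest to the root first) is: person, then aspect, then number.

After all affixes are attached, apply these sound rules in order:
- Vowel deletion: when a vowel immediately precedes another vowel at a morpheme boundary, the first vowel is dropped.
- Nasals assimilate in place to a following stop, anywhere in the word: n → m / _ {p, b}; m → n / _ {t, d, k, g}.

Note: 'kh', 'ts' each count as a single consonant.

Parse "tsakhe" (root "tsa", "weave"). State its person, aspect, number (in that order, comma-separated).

Segment: tsa-khu-o-e.
person: -khu → 3rd person.
aspect: -o → habitual.
number: -e → dual.

3rd person, habitual, dual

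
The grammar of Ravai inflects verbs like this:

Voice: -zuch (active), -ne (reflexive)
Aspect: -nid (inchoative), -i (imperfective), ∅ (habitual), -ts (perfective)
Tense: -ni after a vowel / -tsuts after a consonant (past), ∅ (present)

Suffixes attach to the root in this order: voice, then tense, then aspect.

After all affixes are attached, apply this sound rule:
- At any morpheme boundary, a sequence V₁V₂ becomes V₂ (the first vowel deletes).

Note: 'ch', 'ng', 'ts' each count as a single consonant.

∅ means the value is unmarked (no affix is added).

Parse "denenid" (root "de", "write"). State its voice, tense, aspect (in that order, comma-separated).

Segment: de-ne-nid.
voice: -ne → reflexive.
tense: ∅ → present.
aspect: -nid → inchoative.

reflexive, present, inchoative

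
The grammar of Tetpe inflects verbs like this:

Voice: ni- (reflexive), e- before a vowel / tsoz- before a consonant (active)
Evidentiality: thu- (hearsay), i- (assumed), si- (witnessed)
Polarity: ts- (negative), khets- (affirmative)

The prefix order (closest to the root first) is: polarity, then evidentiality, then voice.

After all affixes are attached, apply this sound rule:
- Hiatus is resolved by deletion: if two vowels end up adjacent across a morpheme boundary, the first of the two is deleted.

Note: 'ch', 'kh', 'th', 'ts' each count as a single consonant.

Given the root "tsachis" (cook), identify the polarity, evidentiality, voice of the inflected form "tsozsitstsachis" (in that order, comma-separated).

negative, witnessed, active

Segment: tsoz-si-ts-tsachis.
polarity: ts- → negative.
evidentiality: si- → witnessed.
voice: e/tsoz- → active.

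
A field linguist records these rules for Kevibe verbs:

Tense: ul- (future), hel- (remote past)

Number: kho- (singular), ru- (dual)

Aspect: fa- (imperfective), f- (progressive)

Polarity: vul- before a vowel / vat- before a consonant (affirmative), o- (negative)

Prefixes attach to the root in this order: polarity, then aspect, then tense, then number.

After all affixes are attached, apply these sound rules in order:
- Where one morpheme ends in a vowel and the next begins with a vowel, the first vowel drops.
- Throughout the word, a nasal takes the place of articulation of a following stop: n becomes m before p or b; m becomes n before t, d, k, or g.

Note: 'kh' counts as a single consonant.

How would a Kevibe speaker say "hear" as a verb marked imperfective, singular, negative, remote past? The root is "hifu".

Attach polarity negative o- → ohifu.
Attach aspect imperfective fa- → faohifu.
Attach tense remote past hel- → helfaohifu.
Attach number singular kho- → khohelfaohifu.
Apply vowel deletion: khohelfaohifu → khohelfohifu.
Nasal assimilation: no change.

khohelfohifu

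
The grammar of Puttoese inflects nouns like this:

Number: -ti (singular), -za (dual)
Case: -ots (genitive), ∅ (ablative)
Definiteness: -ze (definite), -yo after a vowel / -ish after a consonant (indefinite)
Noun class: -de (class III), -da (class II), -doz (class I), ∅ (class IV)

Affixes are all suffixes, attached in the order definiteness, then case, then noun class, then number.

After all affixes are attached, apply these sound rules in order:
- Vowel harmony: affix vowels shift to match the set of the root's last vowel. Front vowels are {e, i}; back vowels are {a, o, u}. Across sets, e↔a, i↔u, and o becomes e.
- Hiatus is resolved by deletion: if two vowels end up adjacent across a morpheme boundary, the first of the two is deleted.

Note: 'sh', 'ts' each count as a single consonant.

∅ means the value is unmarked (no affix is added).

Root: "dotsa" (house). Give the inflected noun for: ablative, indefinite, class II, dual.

dotsayodaza

Attach definiteness indefinite -yo (after vowel 'a') → dotsayo.
case = ablative: zero marking, form stays dotsayo.
Attach noun class class II -da → dotsayoda.
Attach number dual -za → dotsayodaza.
Vowel harmony: no change.
Vowel deletion: no change.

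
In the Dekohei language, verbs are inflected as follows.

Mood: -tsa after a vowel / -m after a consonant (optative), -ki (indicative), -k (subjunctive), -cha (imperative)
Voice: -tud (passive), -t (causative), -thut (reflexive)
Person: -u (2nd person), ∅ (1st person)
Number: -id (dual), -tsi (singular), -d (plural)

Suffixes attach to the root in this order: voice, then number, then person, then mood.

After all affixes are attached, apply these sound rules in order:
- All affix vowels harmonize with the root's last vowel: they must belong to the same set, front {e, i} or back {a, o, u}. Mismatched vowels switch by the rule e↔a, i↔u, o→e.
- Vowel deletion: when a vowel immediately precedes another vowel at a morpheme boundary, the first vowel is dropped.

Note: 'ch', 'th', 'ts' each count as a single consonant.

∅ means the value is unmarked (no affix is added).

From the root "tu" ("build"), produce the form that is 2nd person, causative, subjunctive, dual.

tutuduk

Attach voice causative -t → tut.
Attach number dual -id → tutid.
Attach person 2nd person -u → tutidu.
Attach mood subjunctive -k → tutiduk.
Apply vowel harmony: tutiduk → tutuduk.
Vowel deletion: no change.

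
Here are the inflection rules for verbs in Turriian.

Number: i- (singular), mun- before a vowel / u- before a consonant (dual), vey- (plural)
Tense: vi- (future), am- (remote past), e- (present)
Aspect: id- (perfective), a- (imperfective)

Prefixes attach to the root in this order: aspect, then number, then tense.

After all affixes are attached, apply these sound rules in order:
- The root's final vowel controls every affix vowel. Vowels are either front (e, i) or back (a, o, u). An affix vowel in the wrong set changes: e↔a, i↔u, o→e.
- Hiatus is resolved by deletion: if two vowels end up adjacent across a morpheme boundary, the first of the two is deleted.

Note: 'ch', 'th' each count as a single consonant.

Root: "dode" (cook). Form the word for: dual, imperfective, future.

Attach aspect imperfective a- → adode.
Attach number dual mun- (before vowel 'a') → munadode.
Attach tense future vi- → vimunadode.
Apply vowel harmony: vimunadode → viminedode.
Vowel deletion: no change.

viminedode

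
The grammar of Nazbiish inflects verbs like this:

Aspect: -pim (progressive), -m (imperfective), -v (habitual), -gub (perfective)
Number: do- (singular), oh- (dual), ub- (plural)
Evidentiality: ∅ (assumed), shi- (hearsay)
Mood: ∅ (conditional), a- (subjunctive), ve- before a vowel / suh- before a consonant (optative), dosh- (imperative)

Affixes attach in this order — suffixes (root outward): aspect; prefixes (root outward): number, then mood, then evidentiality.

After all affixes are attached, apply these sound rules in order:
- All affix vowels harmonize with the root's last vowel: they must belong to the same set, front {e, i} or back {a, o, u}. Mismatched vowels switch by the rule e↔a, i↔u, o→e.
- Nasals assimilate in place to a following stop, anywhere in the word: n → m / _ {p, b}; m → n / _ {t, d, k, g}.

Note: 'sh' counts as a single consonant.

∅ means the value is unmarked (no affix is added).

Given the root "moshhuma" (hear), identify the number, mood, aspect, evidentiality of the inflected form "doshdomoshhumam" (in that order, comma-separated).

Segment: dosh-do-moshhuma-m.
number: do- → singular.
mood: dosh- → imperative.
aspect: -m → imperfective.
evidentiality: ∅ → assumed.

singular, imperative, imperfective, assumed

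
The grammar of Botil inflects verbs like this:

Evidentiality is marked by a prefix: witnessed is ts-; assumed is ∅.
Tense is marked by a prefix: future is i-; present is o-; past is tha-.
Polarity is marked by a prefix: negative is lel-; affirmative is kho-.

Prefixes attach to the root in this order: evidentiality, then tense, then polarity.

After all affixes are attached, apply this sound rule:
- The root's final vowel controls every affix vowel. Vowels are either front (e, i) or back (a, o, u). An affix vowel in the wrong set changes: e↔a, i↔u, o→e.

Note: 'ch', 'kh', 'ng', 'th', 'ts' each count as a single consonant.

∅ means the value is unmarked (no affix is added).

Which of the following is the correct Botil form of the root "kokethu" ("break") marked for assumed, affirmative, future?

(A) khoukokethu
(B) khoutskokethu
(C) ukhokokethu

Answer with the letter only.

evidentiality = assumed: zero marking, form stays kokethu.
Attach tense future i- → ikokethu.
Attach polarity affirmative kho- → khoikokethu.
Apply vowel harmony: khoikokethu → khoukokethu.
So the correct form is khoukokethu, option (A).
(C) ukhokokethu is wrong: it has the affixes in the wrong order.
(B) khoutskokethu is wrong: it uses witnessed instead of assumed for evidentiality.

A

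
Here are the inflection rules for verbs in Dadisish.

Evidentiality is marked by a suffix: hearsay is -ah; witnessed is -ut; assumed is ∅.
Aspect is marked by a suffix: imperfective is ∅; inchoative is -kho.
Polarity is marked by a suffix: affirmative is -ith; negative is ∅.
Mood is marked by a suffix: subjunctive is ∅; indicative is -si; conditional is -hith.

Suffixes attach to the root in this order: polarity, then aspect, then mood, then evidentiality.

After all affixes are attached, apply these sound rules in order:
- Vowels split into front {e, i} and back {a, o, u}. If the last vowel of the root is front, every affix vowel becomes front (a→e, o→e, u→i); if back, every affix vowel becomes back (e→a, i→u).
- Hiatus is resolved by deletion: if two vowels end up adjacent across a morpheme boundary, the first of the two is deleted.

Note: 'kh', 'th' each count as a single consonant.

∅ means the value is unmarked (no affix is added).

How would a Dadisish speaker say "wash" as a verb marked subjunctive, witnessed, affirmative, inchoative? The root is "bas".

Attach polarity affirmative -ith → basith.
Attach aspect inchoative -kho → basithkho.
mood = subjunctive: zero marking, form stays basithkho.
Attach evidentiality witnessed -ut → basithkhout.
Apply vowel harmony: basithkhout → basuthkhout.
Apply vowel deletion: basuthkhout → basuthkhut.

basuthkhut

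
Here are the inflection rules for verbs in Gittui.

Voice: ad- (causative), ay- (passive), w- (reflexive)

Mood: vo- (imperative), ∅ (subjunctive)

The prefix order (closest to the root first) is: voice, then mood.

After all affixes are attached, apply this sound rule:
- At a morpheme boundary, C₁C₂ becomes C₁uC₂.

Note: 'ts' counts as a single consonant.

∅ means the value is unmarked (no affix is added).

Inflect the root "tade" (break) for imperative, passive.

Attach voice passive ay- → aytade.
Attach mood imperative vo- → voaytade.
Apply epenthesis: voaytade → voayutade.

voayutade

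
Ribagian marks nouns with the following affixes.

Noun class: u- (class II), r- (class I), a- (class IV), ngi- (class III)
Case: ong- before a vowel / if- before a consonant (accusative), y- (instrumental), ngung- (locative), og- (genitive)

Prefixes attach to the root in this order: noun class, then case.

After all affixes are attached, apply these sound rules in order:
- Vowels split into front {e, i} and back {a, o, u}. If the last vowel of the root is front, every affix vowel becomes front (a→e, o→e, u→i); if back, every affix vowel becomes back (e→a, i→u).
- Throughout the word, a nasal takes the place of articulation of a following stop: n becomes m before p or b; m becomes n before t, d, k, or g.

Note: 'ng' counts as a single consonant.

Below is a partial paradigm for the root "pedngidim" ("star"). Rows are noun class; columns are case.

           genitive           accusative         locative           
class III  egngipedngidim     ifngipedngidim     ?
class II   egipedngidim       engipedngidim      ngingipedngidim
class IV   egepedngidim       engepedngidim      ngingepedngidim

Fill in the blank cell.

ngingngipedngidim

Attach noun class class III ngi- → ngipedngidim.
Attach case locative ngung- → ngungngipedngidim.
Apply vowel harmony: ngungngipedngidim → ngingngipedngidim.
Nasal assimilation: no change.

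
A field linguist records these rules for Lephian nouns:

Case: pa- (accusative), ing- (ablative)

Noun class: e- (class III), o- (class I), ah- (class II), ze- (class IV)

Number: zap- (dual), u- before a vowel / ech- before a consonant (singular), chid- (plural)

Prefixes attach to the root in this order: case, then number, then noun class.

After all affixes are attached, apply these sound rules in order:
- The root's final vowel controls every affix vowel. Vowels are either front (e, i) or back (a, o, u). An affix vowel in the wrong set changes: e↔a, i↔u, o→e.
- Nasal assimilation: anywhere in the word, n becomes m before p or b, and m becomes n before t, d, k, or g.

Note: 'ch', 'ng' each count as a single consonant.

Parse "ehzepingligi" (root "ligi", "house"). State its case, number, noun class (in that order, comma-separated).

ablative, dual, class II

Segment: ah-zap-ing-ligi.
case: ing- → ablative.
number: zap- → dual.
noun class: ah- → class II.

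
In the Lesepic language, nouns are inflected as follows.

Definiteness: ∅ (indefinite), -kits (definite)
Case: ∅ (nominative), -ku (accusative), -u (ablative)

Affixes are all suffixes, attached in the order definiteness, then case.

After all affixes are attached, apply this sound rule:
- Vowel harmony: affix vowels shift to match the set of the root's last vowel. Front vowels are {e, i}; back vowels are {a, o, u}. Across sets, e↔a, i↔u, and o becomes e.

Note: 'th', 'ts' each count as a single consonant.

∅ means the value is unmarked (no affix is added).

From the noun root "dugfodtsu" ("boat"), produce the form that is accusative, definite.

Attach definiteness definite -kits → dugfodtsukits.
Attach case accusative -ku → dugfodtsukitsku.
Apply vowel harmony: dugfodtsukitsku → dugfodtsukutsku.

dugfodtsukutsku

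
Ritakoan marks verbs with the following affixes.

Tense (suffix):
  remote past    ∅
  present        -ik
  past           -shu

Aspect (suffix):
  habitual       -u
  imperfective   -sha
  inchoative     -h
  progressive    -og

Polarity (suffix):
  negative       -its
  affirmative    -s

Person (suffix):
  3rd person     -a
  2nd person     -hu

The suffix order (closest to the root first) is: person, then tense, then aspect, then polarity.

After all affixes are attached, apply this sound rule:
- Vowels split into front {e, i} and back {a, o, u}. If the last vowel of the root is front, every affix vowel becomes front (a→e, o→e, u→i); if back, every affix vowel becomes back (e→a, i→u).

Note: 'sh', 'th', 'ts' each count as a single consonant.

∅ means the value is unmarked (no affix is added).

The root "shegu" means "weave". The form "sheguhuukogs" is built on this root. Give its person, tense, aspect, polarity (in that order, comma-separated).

Segment: shegu-hu-ik-og-s.
person: -hu → 2nd person.
tense: -ik → present.
aspect: -og → progressive.
polarity: -s → affirmative.

2nd person, present, progressive, affirmative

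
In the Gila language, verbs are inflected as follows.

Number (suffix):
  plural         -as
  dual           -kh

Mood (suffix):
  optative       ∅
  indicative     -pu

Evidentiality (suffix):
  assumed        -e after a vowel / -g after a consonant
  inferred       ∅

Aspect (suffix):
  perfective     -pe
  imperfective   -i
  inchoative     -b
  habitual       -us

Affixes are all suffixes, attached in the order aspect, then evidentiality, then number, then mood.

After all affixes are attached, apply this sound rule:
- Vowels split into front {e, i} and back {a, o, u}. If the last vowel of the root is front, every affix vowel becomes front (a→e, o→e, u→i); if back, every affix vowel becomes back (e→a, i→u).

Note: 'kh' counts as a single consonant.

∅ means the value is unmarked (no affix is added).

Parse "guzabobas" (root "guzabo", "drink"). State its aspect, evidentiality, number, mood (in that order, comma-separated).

inchoative, inferred, plural, optative

Segment: guzabo-b-as.
aspect: -b → inchoative.
evidentiality: ∅ → inferred.
number: -as → plural.
mood: ∅ → optative.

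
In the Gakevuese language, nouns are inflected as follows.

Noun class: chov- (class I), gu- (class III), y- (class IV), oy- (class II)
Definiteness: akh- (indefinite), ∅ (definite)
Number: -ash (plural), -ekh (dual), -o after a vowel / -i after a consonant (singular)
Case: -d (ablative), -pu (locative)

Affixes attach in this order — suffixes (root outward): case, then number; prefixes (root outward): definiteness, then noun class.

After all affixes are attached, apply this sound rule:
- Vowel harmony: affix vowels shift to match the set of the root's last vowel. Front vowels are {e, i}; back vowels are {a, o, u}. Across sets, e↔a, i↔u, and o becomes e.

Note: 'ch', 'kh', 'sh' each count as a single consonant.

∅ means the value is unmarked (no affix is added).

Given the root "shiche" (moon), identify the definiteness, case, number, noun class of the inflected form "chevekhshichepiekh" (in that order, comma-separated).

indefinite, locative, dual, class I

Segment: chov-akh-shiche-pu-ekh.
definiteness: akh- → indefinite.
case: -pu → locative.
number: -ekh → dual.
noun class: chov- → class I.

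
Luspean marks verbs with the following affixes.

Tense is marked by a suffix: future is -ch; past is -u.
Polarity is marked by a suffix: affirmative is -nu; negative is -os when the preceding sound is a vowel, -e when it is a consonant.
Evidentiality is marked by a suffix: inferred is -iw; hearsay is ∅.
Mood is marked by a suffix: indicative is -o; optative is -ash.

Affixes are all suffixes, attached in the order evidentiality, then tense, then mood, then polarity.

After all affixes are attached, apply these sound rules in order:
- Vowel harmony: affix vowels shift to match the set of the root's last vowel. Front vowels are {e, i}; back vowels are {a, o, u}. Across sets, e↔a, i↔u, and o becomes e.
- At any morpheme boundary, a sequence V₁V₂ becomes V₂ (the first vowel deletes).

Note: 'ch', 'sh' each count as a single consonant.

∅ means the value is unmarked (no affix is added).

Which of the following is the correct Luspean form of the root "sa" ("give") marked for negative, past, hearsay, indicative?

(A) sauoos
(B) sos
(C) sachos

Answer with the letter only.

B

evidentiality = hearsay: zero marking, form stays sa.
Attach tense past -u → sau.
Attach mood indicative -o → sauo.
Attach polarity negative -os (after vowel 'o') → sauoos.
Vowel harmony: no change.
Apply vowel deletion: sauoos → sos.
So the correct form is sos, option (B).
(C) sachos is wrong: it uses future instead of past for tense.
(A) sauoos is wrong: it fails to apply the sound rule(s).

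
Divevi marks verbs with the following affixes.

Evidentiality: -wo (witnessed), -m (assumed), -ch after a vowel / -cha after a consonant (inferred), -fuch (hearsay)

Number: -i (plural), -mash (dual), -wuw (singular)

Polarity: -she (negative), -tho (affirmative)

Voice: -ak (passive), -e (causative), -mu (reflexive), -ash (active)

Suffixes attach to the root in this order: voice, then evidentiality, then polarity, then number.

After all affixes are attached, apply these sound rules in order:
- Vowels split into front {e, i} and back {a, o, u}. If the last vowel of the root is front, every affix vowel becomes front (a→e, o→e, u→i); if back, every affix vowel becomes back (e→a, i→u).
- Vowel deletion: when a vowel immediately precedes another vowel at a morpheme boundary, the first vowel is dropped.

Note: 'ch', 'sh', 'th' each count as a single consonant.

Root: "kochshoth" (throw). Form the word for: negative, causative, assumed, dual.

kochshothamshamash

Attach voice causative -e → kochshothe.
Attach evidentiality assumed -m → kochshothem.
Attach polarity negative -she → kochshothemshe.
Attach number dual -mash → kochshothemshemash.
Apply vowel harmony: kochshothemshemash → kochshothamshamash.
Vowel deletion: no change.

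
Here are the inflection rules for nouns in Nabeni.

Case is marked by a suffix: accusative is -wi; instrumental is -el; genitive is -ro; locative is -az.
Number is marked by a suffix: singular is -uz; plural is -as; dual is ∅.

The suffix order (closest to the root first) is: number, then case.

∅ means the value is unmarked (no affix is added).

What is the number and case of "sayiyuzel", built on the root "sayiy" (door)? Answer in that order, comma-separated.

Segment: sayiy-uz-el.
number: -uz → singular.
case: -el → instrumental.

singular, instrumental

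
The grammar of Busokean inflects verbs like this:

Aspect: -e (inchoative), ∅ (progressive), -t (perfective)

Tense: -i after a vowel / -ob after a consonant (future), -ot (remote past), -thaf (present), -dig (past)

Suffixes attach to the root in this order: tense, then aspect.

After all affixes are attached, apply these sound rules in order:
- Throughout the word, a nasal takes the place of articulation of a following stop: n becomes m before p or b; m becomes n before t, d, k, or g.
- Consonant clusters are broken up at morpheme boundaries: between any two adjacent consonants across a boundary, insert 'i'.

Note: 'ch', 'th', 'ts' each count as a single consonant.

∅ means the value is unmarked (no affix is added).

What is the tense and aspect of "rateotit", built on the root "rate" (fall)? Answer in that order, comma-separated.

Segment: rate-ot-t.
tense: -ot → remote past.
aspect: -t → perfective.

remote past, perfective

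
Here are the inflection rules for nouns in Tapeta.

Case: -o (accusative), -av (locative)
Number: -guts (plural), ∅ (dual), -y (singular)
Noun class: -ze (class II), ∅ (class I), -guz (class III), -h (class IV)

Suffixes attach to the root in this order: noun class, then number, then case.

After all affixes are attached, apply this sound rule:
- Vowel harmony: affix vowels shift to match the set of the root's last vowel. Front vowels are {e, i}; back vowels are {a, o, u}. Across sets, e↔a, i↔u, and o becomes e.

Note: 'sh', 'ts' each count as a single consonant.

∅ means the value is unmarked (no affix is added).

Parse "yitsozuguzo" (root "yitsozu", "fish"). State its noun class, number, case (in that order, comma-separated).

class III, dual, accusative

Segment: yitsozu-guz-o.
noun class: -guz → class III.
number: ∅ → dual.
case: -o → accusative.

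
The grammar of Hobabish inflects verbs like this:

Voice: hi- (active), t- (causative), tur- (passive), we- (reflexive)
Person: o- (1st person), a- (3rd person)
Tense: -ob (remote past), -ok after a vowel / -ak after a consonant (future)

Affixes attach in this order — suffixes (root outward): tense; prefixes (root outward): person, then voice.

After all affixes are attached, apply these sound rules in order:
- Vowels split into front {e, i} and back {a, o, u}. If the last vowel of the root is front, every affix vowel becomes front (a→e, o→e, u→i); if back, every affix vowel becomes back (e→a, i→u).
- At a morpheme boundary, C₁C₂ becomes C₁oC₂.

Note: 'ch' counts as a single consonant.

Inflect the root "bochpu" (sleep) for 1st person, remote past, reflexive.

waobochpuob

Attach person 1st person o- → obochpu.
Attach voice reflexive we- → weobochpu.
Attach tense remote past -ob → weobochpuob.
Apply vowel harmony: weobochpuob → waobochpuob.
Epenthesis: no change.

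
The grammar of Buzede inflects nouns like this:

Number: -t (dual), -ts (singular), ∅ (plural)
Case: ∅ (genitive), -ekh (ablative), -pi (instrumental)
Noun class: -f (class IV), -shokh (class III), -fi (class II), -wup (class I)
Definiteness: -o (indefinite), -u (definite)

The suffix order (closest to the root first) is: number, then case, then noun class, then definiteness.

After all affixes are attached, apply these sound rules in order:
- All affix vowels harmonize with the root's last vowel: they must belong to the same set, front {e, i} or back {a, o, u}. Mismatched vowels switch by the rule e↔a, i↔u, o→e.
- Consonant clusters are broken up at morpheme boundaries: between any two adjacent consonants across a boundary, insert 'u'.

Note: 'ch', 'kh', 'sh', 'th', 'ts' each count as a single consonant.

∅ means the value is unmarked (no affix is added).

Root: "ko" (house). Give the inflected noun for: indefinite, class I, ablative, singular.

Attach number singular -ts → kots.
Attach case ablative -ekh → kotsekh.
Attach noun class class I -wup → kotsekhwup.
Attach definiteness indefinite -o → kotsekhwupo.
Apply vowel harmony: kotsekhwupo → kotsakhwupo.
Apply epenthesis: kotsakhwupo → kotsakhuwupo.

kotsakhuwupo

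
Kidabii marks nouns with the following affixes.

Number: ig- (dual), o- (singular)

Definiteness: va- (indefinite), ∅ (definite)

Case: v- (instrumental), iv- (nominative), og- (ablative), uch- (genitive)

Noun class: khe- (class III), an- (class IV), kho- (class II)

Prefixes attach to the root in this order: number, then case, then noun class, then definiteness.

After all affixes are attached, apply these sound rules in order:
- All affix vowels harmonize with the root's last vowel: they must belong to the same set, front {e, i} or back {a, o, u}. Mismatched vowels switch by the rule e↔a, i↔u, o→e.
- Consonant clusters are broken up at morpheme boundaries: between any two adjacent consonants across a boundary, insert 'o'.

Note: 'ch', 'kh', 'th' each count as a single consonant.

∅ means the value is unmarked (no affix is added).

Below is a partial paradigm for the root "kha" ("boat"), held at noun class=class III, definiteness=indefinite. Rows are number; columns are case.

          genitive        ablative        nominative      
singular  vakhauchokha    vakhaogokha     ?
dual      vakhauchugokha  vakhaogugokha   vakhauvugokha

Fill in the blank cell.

Attach number singular o- → okha.
Attach case nominative iv- → ivokha.
Attach noun class class III khe- → kheivokha.
Attach definiteness indefinite va- → vakheivokha.
Apply vowel harmony: vakheivokha → vakhauvokha.
Epenthesis: no change.

vakhauvokha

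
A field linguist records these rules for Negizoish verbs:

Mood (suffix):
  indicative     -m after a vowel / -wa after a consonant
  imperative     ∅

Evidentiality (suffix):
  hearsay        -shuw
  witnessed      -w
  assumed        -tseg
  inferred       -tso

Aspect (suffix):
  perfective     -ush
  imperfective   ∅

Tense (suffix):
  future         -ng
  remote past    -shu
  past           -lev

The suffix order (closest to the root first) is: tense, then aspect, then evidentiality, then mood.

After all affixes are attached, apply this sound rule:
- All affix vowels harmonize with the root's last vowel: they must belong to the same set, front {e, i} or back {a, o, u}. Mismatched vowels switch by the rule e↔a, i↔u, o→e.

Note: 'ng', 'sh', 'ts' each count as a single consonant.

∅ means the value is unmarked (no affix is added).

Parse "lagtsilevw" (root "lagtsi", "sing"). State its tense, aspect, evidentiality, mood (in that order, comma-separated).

past, imperfective, witnessed, imperative

Segment: lagtsi-lev-w.
tense: -lev → past.
aspect: ∅ → imperfective.
evidentiality: -w → witnessed.
mood: ∅ → imperative.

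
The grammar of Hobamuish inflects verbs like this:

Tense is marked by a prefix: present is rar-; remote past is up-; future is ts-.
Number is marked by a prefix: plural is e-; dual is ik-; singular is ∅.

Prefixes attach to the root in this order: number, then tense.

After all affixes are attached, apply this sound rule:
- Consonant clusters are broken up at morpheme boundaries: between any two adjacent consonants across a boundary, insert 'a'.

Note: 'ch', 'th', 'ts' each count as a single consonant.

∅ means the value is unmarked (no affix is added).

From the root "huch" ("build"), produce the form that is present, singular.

number = singular: zero marking, form stays huch.
Attach tense present rar- → rarhuch.
Apply epenthesis: rarhuch → rarahuch.

rarahuch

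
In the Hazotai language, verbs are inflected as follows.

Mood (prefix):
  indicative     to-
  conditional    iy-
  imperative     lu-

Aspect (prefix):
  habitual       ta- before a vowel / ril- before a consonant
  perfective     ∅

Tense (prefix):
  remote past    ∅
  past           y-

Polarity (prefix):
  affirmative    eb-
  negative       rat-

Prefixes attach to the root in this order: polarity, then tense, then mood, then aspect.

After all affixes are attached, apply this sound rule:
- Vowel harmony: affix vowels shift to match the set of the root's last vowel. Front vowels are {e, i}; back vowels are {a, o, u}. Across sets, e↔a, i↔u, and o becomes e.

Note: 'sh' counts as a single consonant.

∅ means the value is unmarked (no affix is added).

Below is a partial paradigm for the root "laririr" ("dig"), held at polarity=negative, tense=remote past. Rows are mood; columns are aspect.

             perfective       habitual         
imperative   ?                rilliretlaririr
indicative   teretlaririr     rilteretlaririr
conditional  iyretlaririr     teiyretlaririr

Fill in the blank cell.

liretlaririr

Attach polarity negative rat- → ratlaririr.
tense = remote past: zero marking, form stays ratlaririr.
Attach mood imperative lu- → luratlaririr.
aspect = perfective: zero marking, form stays luratlaririr.
Apply vowel harmony: luratlaririr → liretlaririr.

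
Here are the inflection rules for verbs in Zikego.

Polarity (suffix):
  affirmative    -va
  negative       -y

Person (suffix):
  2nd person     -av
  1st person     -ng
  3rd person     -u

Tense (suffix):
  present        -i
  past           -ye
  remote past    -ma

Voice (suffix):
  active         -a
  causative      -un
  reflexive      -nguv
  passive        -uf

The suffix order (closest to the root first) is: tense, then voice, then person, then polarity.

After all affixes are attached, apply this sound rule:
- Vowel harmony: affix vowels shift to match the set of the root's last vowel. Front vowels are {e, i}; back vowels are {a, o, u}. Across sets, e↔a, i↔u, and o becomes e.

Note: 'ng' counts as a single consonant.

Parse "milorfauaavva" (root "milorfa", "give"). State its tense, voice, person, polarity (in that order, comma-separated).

present, active, 2nd person, affirmative

Segment: milorfa-i-a-av-va.
tense: -i → present.
voice: -a → active.
person: -av → 2nd person.
polarity: -va → affirmative.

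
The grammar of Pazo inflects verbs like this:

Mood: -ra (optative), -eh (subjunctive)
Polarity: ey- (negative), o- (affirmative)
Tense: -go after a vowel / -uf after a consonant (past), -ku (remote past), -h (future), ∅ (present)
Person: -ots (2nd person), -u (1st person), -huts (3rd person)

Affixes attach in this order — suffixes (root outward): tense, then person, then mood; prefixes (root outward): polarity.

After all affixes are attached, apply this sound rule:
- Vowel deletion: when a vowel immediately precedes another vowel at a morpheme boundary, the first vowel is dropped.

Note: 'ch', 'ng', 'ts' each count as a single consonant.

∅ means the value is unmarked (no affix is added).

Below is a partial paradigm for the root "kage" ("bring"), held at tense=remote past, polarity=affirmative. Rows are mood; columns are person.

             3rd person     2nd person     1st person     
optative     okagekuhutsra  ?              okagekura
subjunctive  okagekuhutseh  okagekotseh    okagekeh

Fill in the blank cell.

okagekotsra

Attach tense remote past -ku → kageku.
Attach polarity affirmative o- → okageku.
Attach person 2nd person -ots → okagekuots.
Attach mood optative -ra → okagekuotsra.
Apply vowel deletion: okagekuotsra → okagekotsra.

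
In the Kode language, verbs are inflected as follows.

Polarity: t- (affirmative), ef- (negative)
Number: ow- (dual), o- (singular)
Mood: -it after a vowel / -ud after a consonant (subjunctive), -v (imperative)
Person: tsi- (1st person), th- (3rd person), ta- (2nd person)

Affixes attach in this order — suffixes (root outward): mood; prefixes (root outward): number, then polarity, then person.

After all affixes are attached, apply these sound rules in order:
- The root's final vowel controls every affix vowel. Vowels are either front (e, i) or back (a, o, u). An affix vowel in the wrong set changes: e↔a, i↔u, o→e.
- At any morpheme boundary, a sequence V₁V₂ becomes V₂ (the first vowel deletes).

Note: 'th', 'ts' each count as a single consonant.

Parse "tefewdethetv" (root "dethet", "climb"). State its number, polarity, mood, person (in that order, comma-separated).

dual, negative, imperative, 2nd person

Segment: ta-ef-ow-dethet-v.
number: ow- → dual.
polarity: ef- → negative.
mood: -v → imperative.
person: ta- → 2nd person.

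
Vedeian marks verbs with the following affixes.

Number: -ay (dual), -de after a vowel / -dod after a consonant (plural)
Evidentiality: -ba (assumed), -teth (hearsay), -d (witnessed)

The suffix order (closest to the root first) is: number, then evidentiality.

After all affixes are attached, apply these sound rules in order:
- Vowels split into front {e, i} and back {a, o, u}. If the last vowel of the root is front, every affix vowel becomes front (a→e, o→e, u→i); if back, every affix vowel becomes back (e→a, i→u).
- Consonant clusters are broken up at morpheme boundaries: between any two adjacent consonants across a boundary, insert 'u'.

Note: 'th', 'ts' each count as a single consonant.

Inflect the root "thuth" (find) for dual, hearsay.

Attach number dual -ay → thuthay.
Attach evidentiality hearsay -teth → thuthayteth.
Apply vowel harmony: thuthayteth → thuthaytath.
Apply epenthesis: thuthaytath → thuthayutath.

thuthayutath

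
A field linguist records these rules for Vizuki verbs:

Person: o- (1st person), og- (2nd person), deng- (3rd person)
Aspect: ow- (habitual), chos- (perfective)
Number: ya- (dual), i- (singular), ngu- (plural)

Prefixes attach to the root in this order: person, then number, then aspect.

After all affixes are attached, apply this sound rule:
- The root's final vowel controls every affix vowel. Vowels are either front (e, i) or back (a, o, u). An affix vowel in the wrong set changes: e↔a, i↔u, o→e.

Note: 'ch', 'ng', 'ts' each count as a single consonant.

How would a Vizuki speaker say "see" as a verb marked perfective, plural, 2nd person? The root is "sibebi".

chesngiegsibebi

Attach person 2nd person og- → ogsibebi.
Attach number plural ngu- → nguogsibebi.
Attach aspect perfective chos- → chosnguogsibebi.
Apply vowel harmony: chosnguogsibebi → chesngiegsibebi.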